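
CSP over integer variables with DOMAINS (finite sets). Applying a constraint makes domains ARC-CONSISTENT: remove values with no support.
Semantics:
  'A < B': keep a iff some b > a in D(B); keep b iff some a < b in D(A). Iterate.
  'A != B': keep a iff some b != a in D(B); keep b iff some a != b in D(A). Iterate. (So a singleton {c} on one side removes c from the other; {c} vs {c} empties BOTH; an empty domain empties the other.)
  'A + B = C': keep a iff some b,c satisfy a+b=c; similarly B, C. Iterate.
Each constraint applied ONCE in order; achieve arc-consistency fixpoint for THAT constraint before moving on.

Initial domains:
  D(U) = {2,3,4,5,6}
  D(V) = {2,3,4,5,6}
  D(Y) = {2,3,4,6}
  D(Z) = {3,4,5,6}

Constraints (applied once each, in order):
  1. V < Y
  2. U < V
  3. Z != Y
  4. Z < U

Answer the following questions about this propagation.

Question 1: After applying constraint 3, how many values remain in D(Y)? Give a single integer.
Constraint 1 (V < Y) on D(V)={2,3,4,5,6} D(Y)={2,3,4,6}: V {2,3,4,5,6}->{2,3,4,5}; Y {2,3,4,6}->{3,4,6}
Constraint 2 (U < V) on D(U)={2,3,4,5,6} D(V)={2,3,4,5}: U {2,3,4,5,6}->{2,3,4}; V {2,3,4,5}->{3,4,5}
Constraint 3 (Z != Y) on D(Z)={3,4,5,6} D(Y)={3,4,6}: no change
So after constraint 3: D(Y)={3,4,6}, size = 3

Answer: 3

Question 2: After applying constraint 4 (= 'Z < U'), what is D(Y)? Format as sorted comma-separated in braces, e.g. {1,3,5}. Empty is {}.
Constraint 1 (V < Y) on D(V)={2,3,4,5,6} D(Y)={2,3,4,6}: V {2,3,4,5,6}->{2,3,4,5}; Y {2,3,4,6}->{3,4,6}
Constraint 2 (U < V) on D(U)={2,3,4,5,6} D(V)={2,3,4,5}: U {2,3,4,5,6}->{2,3,4}; V {2,3,4,5}->{3,4,5}
Constraint 3 (Z != Y) on D(Z)={3,4,5,6} D(Y)={3,4,6}: no change
Constraint 4 (Z < U) on D(Z)={3,4,5,6} D(U)={2,3,4}: Z {3,4,5,6}->{3}; U {2,3,4}->{4}
So after constraint 4: D(Y) = {3,4,6}

Answer: {3,4,6}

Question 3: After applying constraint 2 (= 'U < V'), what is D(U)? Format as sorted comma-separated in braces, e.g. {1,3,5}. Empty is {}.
Constraint 1 (V < Y) on D(V)={2,3,4,5,6} D(Y)={2,3,4,6}: V {2,3,4,5,6}->{2,3,4,5}; Y {2,3,4,6}->{3,4,6}
Constraint 2 (U < V) on D(U)={2,3,4,5,6} D(V)={2,3,4,5}: U {2,3,4,5,6}->{2,3,4}; V {2,3,4,5}->{3,4,5}
So after constraint 2: D(U) = {2,3,4}

Answer: {2,3,4}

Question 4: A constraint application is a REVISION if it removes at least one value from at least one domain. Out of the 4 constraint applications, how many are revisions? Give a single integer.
Answer: 3

Derivation:
Constraint 1 (V < Y) on D(V)={2,3,4,5,6} D(Y)={2,3,4,6}: V {2,3,4,5,6}->{2,3,4,5}; Y {2,3,4,6}->{3,4,6} => REVISION
Constraint 2 (U < V) on D(U)={2,3,4,5,6} D(V)={2,3,4,5}: U {2,3,4,5,6}->{2,3,4}; V {2,3,4,5}->{3,4,5} => REVISION
Constraint 3 (Z != Y) on D(Z)={3,4,5,6} D(Y)={3,4,6}: no change => not a revision
Constraint 4 (Z < U) on D(Z)={3,4,5,6} D(U)={2,3,4}: Z {3,4,5,6}->{3}; U {2,3,4}->{4} => REVISION
Total revisions = 3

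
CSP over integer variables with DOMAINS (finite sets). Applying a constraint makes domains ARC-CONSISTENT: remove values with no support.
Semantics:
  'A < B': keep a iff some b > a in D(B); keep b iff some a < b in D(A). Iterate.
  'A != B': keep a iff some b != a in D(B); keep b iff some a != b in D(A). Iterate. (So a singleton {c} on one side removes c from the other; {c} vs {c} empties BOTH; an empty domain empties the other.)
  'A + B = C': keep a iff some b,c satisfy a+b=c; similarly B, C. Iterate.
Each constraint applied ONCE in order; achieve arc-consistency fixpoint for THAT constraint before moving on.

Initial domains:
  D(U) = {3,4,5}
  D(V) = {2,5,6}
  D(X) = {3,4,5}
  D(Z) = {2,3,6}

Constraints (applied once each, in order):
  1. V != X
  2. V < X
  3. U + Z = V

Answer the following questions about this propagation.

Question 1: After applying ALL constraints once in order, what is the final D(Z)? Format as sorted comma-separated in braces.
Constraint 1 (V != X) on D(V)={2,5,6} D(X)={3,4,5}: no change
Constraint 2 (V < X) on D(V)={2,5,6} D(X)={3,4,5}: V {2,5,6}->{2}
Constraint 3 (U + Z = V) on D(U)={3,4,5} D(Z)={2,3,6} D(V)={2}: U {3,4,5}->{}; Z {2,3,6}->{}; V {2}->{}
So after all 3 constraints: D(Z) = {}

Answer: {}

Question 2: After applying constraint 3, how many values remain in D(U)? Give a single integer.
Constraint 1 (V != X) on D(V)={2,5,6} D(X)={3,4,5}: no change
Constraint 2 (V < X) on D(V)={2,5,6} D(X)={3,4,5}: V {2,5,6}->{2}
Constraint 3 (U + Z = V) on D(U)={3,4,5} D(Z)={2,3,6} D(V)={2}: U {3,4,5}->{}; Z {2,3,6}->{}; V {2}->{}
So after constraint 3: D(U)={}, size = 0

Answer: 0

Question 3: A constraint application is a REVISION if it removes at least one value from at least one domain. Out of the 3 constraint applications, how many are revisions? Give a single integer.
Answer: 2

Derivation:
Constraint 1 (V != X) on D(V)={2,5,6} D(X)={3,4,5}: no change => not a revision
Constraint 2 (V < X) on D(V)={2,5,6} D(X)={3,4,5}: V {2,5,6}->{2} => REVISION
Constraint 3 (U + Z = V) on D(U)={3,4,5} D(Z)={2,3,6} D(V)={2}: U {3,4,5}->{}; Z {2,3,6}->{}; V {2}->{} => REVISION
Total revisions = 2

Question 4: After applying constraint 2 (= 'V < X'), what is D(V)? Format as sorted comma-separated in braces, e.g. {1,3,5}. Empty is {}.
Answer: {2}

Derivation:
Constraint 1 (V != X) on D(V)={2,5,6} D(X)={3,4,5}: no change
Constraint 2 (V < X) on D(V)={2,5,6} D(X)={3,4,5}: V {2,5,6}->{2}
So after constraint 2: D(V) = {2}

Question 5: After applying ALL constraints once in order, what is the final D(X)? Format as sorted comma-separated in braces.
Constraint 1 (V != X) on D(V)={2,5,6} D(X)={3,4,5}: no change
Constraint 2 (V < X) on D(V)={2,5,6} D(X)={3,4,5}: V {2,5,6}->{2}
Constraint 3 (U + Z = V) on D(U)={3,4,5} D(Z)={2,3,6} D(V)={2}: U {3,4,5}->{}; Z {2,3,6}->{}; V {2}->{}
So after all 3 constraints: D(X) = {3,4,5}

Answer: {3,4,5}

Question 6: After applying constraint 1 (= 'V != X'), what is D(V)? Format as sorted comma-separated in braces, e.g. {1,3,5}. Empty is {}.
Constraint 1 (V != X) on D(V)={2,5,6} D(X)={3,4,5}: no change
So after constraint 1: D(V) = {2,5,6}

Answer: {2,5,6}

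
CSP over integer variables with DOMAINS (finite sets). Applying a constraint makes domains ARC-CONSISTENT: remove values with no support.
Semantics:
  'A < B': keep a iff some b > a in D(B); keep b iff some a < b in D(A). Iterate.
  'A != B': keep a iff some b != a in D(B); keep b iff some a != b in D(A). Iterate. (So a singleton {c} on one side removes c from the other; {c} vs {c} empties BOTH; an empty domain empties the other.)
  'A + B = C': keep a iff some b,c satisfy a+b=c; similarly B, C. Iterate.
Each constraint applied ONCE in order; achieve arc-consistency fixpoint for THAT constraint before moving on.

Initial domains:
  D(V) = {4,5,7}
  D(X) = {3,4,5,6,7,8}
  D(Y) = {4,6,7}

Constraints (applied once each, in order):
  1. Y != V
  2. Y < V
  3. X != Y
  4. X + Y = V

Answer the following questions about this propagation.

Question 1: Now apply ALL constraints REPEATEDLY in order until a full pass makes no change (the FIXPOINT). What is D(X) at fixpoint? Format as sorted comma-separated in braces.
pass 0 (initial): D(X)={3,4,5,6,7,8}
pass 1: V {4,5,7}->{7}; X {3,4,5,6,7,8}->{3}; Y {4,6,7}->{4}
pass 2: no change
Fixpoint after 2 passes: D(X) = {3}

Answer: {3}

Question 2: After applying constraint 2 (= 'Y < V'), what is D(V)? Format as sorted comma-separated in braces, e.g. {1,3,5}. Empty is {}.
Constraint 1 (Y != V) on D(Y)={4,6,7} D(V)={4,5,7}: no change
Constraint 2 (Y < V) on D(Y)={4,6,7} D(V)={4,5,7}: Y {4,6,7}->{4,6}; V {4,5,7}->{5,7}
So after constraint 2: D(V) = {5,7}

Answer: {5,7}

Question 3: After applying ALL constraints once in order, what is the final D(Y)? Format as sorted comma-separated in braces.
Answer: {4}

Derivation:
Constraint 1 (Y != V) on D(Y)={4,6,7} D(V)={4,5,7}: no change
Constraint 2 (Y < V) on D(Y)={4,6,7} D(V)={4,5,7}: Y {4,6,7}->{4,6}; V {4,5,7}->{5,7}
Constraint 3 (X != Y) on D(X)={3,4,5,6,7,8} D(Y)={4,6}: no change
Constraint 4 (X + Y = V) on D(X)={3,4,5,6,7,8} D(Y)={4,6} D(V)={5,7}: X {3,4,5,6,7,8}->{3}; Y {4,6}->{4}; V {5,7}->{7}
So after all 4 constraints: D(Y) = {4}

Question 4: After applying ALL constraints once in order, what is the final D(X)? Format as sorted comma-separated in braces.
Answer: {3}

Derivation:
Constraint 1 (Y != V) on D(Y)={4,6,7} D(V)={4,5,7}: no change
Constraint 2 (Y < V) on D(Y)={4,6,7} D(V)={4,5,7}: Y {4,6,7}->{4,6}; V {4,5,7}->{5,7}
Constraint 3 (X != Y) on D(X)={3,4,5,6,7,8} D(Y)={4,6}: no change
Constraint 4 (X + Y = V) on D(X)={3,4,5,6,7,8} D(Y)={4,6} D(V)={5,7}: X {3,4,5,6,7,8}->{3}; Y {4,6}->{4}; V {5,7}->{7}
So after all 4 constraints: D(X) = {3}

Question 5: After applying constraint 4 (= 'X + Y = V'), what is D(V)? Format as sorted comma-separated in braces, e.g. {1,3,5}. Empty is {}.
Answer: {7}

Derivation:
Constraint 1 (Y != V) on D(Y)={4,6,7} D(V)={4,5,7}: no change
Constraint 2 (Y < V) on D(Y)={4,6,7} D(V)={4,5,7}: Y {4,6,7}->{4,6}; V {4,5,7}->{5,7}
Constraint 3 (X != Y) on D(X)={3,4,5,6,7,8} D(Y)={4,6}: no change
Constraint 4 (X + Y = V) on D(X)={3,4,5,6,7,8} D(Y)={4,6} D(V)={5,7}: X {3,4,5,6,7,8}->{3}; Y {4,6}->{4}; V {5,7}->{7}
So after constraint 4: D(V) = {7}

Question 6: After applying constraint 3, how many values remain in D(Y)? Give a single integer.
Answer: 2

Derivation:
Constraint 1 (Y != V) on D(Y)={4,6,7} D(V)={4,5,7}: no change
Constraint 2 (Y < V) on D(Y)={4,6,7} D(V)={4,5,7}: Y {4,6,7}->{4,6}; V {4,5,7}->{5,7}
Constraint 3 (X != Y) on D(X)={3,4,5,6,7,8} D(Y)={4,6}: no change
So after constraint 3: D(Y)={4,6}, size = 2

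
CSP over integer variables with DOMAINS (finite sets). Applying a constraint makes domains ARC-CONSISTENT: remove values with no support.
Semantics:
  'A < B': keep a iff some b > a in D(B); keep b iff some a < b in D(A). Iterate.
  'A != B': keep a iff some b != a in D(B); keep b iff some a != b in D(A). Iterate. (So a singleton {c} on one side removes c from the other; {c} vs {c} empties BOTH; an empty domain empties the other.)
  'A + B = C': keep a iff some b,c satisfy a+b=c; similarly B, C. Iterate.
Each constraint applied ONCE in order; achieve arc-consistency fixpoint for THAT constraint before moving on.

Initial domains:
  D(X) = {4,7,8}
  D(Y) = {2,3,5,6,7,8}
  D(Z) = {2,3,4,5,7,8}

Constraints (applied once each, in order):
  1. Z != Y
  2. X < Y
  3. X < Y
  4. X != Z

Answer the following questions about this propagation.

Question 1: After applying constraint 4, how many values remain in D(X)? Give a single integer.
Answer: 2

Derivation:
Constraint 1 (Z != Y) on D(Z)={2,3,4,5,7,8} D(Y)={2,3,5,6,7,8}: no change
Constraint 2 (X < Y) on D(X)={4,7,8} D(Y)={2,3,5,6,7,8}: X {4,7,8}->{4,7}; Y {2,3,5,6,7,8}->{5,6,7,8}
Constraint 3 (X < Y) on D(X)={4,7} D(Y)={5,6,7,8}: no change
Constraint 4 (X != Z) on D(X)={4,7} D(Z)={2,3,4,5,7,8}: no change
So after constraint 4: D(X)={4,7}, size = 2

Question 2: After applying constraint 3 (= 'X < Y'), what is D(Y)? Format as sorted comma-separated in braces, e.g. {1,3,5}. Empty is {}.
Constraint 1 (Z != Y) on D(Z)={2,3,4,5,7,8} D(Y)={2,3,5,6,7,8}: no change
Constraint 2 (X < Y) on D(X)={4,7,8} D(Y)={2,3,5,6,7,8}: X {4,7,8}->{4,7}; Y {2,3,5,6,7,8}->{5,6,7,8}
Constraint 3 (X < Y) on D(X)={4,7} D(Y)={5,6,7,8}: no change
So after constraint 3: D(Y) = {5,6,7,8}

Answer: {5,6,7,8}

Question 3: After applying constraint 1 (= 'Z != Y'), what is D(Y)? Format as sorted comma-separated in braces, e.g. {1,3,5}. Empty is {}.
Answer: {2,3,5,6,7,8}

Derivation:
Constraint 1 (Z != Y) on D(Z)={2,3,4,5,7,8} D(Y)={2,3,5,6,7,8}: no change
So after constraint 1: D(Y) = {2,3,5,6,7,8}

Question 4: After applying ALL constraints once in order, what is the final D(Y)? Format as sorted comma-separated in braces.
Answer: {5,6,7,8}

Derivation:
Constraint 1 (Z != Y) on D(Z)={2,3,4,5,7,8} D(Y)={2,3,5,6,7,8}: no change
Constraint 2 (X < Y) on D(X)={4,7,8} D(Y)={2,3,5,6,7,8}: X {4,7,8}->{4,7}; Y {2,3,5,6,7,8}->{5,6,7,8}
Constraint 3 (X < Y) on D(X)={4,7} D(Y)={5,6,7,8}: no change
Constraint 4 (X != Z) on D(X)={4,7} D(Z)={2,3,4,5,7,8}: no change
So after all 4 constraints: D(Y) = {5,6,7,8}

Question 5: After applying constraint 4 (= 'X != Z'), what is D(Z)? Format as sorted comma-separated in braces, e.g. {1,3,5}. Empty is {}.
Constraint 1 (Z != Y) on D(Z)={2,3,4,5,7,8} D(Y)={2,3,5,6,7,8}: no change
Constraint 2 (X < Y) on D(X)={4,7,8} D(Y)={2,3,5,6,7,8}: X {4,7,8}->{4,7}; Y {2,3,5,6,7,8}->{5,6,7,8}
Constraint 3 (X < Y) on D(X)={4,7} D(Y)={5,6,7,8}: no change
Constraint 4 (X != Z) on D(X)={4,7} D(Z)={2,3,4,5,7,8}: no change
So after constraint 4: D(Z) = {2,3,4,5,7,8}

Answer: {2,3,4,5,7,8}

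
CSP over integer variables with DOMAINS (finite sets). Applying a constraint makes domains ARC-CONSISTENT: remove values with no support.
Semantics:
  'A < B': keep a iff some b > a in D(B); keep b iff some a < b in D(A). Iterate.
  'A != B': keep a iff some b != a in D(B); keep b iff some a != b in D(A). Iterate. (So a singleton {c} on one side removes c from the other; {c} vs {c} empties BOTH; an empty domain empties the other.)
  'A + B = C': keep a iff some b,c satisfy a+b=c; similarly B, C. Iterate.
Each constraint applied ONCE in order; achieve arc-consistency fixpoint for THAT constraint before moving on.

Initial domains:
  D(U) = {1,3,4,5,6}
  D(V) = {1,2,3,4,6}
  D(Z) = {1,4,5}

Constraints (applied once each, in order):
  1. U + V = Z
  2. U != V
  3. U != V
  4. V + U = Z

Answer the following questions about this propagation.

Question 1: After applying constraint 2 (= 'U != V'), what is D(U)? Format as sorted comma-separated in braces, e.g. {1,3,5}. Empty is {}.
Constraint 1 (U + V = Z) on D(U)={1,3,4,5,6} D(V)={1,2,3,4,6} D(Z)={1,4,5}: U {1,3,4,5,6}->{1,3,4}; V {1,2,3,4,6}->{1,2,3,4}; Z {1,4,5}->{4,5}
Constraint 2 (U != V) on D(U)={1,3,4} D(V)={1,2,3,4}: no change
So after constraint 2: D(U) = {1,3,4}

Answer: {1,3,4}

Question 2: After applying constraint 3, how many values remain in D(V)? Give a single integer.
Constraint 1 (U + V = Z) on D(U)={1,3,4,5,6} D(V)={1,2,3,4,6} D(Z)={1,4,5}: U {1,3,4,5,6}->{1,3,4}; V {1,2,3,4,6}->{1,2,3,4}; Z {1,4,5}->{4,5}
Constraint 2 (U != V) on D(U)={1,3,4} D(V)={1,2,3,4}: no change
Constraint 3 (U != V) on D(U)={1,3,4} D(V)={1,2,3,4}: no change
So after constraint 3: D(V)={1,2,3,4}, size = 4

Answer: 4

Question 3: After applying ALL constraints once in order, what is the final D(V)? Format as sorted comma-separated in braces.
Answer: {1,2,3,4}

Derivation:
Constraint 1 (U + V = Z) on D(U)={1,3,4,5,6} D(V)={1,2,3,4,6} D(Z)={1,4,5}: U {1,3,4,5,6}->{1,3,4}; V {1,2,3,4,6}->{1,2,3,4}; Z {1,4,5}->{4,5}
Constraint 2 (U != V) on D(U)={1,3,4} D(V)={1,2,3,4}: no change
Constraint 3 (U != V) on D(U)={1,3,4} D(V)={1,2,3,4}: no change
Constraint 4 (V + U = Z) on D(V)={1,2,3,4} D(U)={1,3,4} D(Z)={4,5}: no change
So after all 4 constraints: D(V) = {1,2,3,4}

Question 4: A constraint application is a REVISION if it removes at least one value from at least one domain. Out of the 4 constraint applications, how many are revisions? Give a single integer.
Answer: 1

Derivation:
Constraint 1 (U + V = Z) on D(U)={1,3,4,5,6} D(V)={1,2,3,4,6} D(Z)={1,4,5}: U {1,3,4,5,6}->{1,3,4}; V {1,2,3,4,6}->{1,2,3,4}; Z {1,4,5}->{4,5} => REVISION
Constraint 2 (U != V) on D(U)={1,3,4} D(V)={1,2,3,4}: no change => not a revision
Constraint 3 (U != V) on D(U)={1,3,4} D(V)={1,2,3,4}: no change => not a revision
Constraint 4 (V + U = Z) on D(V)={1,2,3,4} D(U)={1,3,4} D(Z)={4,5}: no change => not a revision
Total revisions = 1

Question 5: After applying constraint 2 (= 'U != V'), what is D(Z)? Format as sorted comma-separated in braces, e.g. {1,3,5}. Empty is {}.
Constraint 1 (U + V = Z) on D(U)={1,3,4,5,6} D(V)={1,2,3,4,6} D(Z)={1,4,5}: U {1,3,4,5,6}->{1,3,4}; V {1,2,3,4,6}->{1,2,3,4}; Z {1,4,5}->{4,5}
Constraint 2 (U != V) on D(U)={1,3,4} D(V)={1,2,3,4}: no change
So after constraint 2: D(Z) = {4,5}

Answer: {4,5}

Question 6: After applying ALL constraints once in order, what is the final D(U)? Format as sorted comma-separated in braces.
Constraint 1 (U + V = Z) on D(U)={1,3,4,5,6} D(V)={1,2,3,4,6} D(Z)={1,4,5}: U {1,3,4,5,6}->{1,3,4}; V {1,2,3,4,6}->{1,2,3,4}; Z {1,4,5}->{4,5}
Constraint 2 (U != V) on D(U)={1,3,4} D(V)={1,2,3,4}: no change
Constraint 3 (U != V) on D(U)={1,3,4} D(V)={1,2,3,4}: no change
Constraint 4 (V + U = Z) on D(V)={1,2,3,4} D(U)={1,3,4} D(Z)={4,5}: no change
So after all 4 constraints: D(U) = {1,3,4}

Answer: {1,3,4}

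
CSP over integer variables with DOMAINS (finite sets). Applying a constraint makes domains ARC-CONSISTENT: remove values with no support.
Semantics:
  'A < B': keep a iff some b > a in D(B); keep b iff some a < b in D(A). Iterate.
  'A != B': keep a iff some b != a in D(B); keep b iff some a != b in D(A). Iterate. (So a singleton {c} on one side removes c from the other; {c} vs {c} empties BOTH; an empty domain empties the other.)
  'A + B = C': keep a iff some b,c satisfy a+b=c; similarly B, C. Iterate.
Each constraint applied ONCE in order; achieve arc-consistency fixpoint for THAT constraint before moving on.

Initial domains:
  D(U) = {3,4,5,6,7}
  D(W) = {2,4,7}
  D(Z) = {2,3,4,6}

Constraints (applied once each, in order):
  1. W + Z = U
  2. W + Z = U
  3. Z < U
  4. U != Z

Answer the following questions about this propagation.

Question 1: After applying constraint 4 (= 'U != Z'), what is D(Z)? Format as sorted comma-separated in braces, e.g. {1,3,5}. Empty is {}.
Answer: {2,3,4}

Derivation:
Constraint 1 (W + Z = U) on D(W)={2,4,7} D(Z)={2,3,4,6} D(U)={3,4,5,6,7}: W {2,4,7}->{2,4}; Z {2,3,4,6}->{2,3,4}; U {3,4,5,6,7}->{4,5,6,7}
Constraint 2 (W + Z = U) on D(W)={2,4} D(Z)={2,3,4} D(U)={4,5,6,7}: no change
Constraint 3 (Z < U) on D(Z)={2,3,4} D(U)={4,5,6,7}: no change
Constraint 4 (U != Z) on D(U)={4,5,6,7} D(Z)={2,3,4}: no change
So after constraint 4: D(Z) = {2,3,4}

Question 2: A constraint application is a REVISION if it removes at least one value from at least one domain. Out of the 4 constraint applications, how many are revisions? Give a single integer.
Answer: 1

Derivation:
Constraint 1 (W + Z = U) on D(W)={2,4,7} D(Z)={2,3,4,6} D(U)={3,4,5,6,7}: W {2,4,7}->{2,4}; Z {2,3,4,6}->{2,3,4}; U {3,4,5,6,7}->{4,5,6,7} => REVISION
Constraint 2 (W + Z = U) on D(W)={2,4} D(Z)={2,3,4} D(U)={4,5,6,7}: no change => not a revision
Constraint 3 (Z < U) on D(Z)={2,3,4} D(U)={4,5,6,7}: no change => not a revision
Constraint 4 (U != Z) on D(U)={4,5,6,7} D(Z)={2,3,4}: no change => not a revision
Total revisions = 1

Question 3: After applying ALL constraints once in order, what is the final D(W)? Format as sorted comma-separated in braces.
Answer: {2,4}

Derivation:
Constraint 1 (W + Z = U) on D(W)={2,4,7} D(Z)={2,3,4,6} D(U)={3,4,5,6,7}: W {2,4,7}->{2,4}; Z {2,3,4,6}->{2,3,4}; U {3,4,5,6,7}->{4,5,6,7}
Constraint 2 (W + Z = U) on D(W)={2,4} D(Z)={2,3,4} D(U)={4,5,6,7}: no change
Constraint 3 (Z < U) on D(Z)={2,3,4} D(U)={4,5,6,7}: no change
Constraint 4 (U != Z) on D(U)={4,5,6,7} D(Z)={2,3,4}: no change
So after all 4 constraints: D(W) = {2,4}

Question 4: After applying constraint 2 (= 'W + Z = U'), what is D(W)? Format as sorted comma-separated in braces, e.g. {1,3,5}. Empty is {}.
Constraint 1 (W + Z = U) on D(W)={2,4,7} D(Z)={2,3,4,6} D(U)={3,4,5,6,7}: W {2,4,7}->{2,4}; Z {2,3,4,6}->{2,3,4}; U {3,4,5,6,7}->{4,5,6,7}
Constraint 2 (W + Z = U) on D(W)={2,4} D(Z)={2,3,4} D(U)={4,5,6,7}: no change
So after constraint 2: D(W) = {2,4}

Answer: {2,4}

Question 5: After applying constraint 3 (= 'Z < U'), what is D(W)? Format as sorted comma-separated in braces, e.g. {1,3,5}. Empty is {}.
Constraint 1 (W + Z = U) on D(W)={2,4,7} D(Z)={2,3,4,6} D(U)={3,4,5,6,7}: W {2,4,7}->{2,4}; Z {2,3,4,6}->{2,3,4}; U {3,4,5,6,7}->{4,5,6,7}
Constraint 2 (W + Z = U) on D(W)={2,4} D(Z)={2,3,4} D(U)={4,5,6,7}: no change
Constraint 3 (Z < U) on D(Z)={2,3,4} D(U)={4,5,6,7}: no change
So after constraint 3: D(W) = {2,4}

Answer: {2,4}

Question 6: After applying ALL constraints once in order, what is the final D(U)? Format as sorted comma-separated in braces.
Constraint 1 (W + Z = U) on D(W)={2,4,7} D(Z)={2,3,4,6} D(U)={3,4,5,6,7}: W {2,4,7}->{2,4}; Z {2,3,4,6}->{2,3,4}; U {3,4,5,6,7}->{4,5,6,7}
Constraint 2 (W + Z = U) on D(W)={2,4} D(Z)={2,3,4} D(U)={4,5,6,7}: no change
Constraint 3 (Z < U) on D(Z)={2,3,4} D(U)={4,5,6,7}: no change
Constraint 4 (U != Z) on D(U)={4,5,6,7} D(Z)={2,3,4}: no change
So after all 4 constraints: D(U) = {4,5,6,7}

Answer: {4,5,6,7}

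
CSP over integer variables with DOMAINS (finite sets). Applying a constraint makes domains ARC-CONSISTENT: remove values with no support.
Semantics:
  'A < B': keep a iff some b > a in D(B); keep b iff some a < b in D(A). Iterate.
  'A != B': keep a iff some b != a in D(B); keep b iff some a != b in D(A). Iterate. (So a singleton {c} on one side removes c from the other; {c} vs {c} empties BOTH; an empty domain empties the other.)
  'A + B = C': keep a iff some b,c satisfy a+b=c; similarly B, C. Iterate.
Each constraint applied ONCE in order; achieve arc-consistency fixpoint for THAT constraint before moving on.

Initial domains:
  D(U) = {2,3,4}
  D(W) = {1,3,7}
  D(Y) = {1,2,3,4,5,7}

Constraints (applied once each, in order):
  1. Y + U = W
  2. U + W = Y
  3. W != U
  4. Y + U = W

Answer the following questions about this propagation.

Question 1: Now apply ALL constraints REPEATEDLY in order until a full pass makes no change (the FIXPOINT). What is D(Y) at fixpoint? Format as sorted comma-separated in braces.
pass 0 (initial): D(Y)={1,2,3,4,5,7}
pass 1: U {2,3,4}->{}; W {1,3,7}->{}; Y {1,2,3,4,5,7}->{}
pass 2: no change
Fixpoint after 2 passes: D(Y) = {}

Answer: {}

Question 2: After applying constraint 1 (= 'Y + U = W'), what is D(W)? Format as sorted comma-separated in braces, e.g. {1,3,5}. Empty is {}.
Answer: {3,7}

Derivation:
Constraint 1 (Y + U = W) on D(Y)={1,2,3,4,5,7} D(U)={2,3,4} D(W)={1,3,7}: Y {1,2,3,4,5,7}->{1,3,4,5}; W {1,3,7}->{3,7}
So after constraint 1: D(W) = {3,7}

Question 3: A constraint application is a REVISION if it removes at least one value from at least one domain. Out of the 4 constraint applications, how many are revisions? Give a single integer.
Constraint 1 (Y + U = W) on D(Y)={1,2,3,4,5,7} D(U)={2,3,4} D(W)={1,3,7}: Y {1,2,3,4,5,7}->{1,3,4,5}; W {1,3,7}->{3,7} => REVISION
Constraint 2 (U + W = Y) on D(U)={2,3,4} D(W)={3,7} D(Y)={1,3,4,5}: U {2,3,4}->{2}; W {3,7}->{3}; Y {1,3,4,5}->{5} => REVISION
Constraint 3 (W != U) on D(W)={3} D(U)={2}: no change => not a revision
Constraint 4 (Y + U = W) on D(Y)={5} D(U)={2} D(W)={3}: Y {5}->{}; U {2}->{}; W {3}->{} => REVISION
Total revisions = 3

Answer: 3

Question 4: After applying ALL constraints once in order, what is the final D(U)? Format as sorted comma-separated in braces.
Constraint 1 (Y + U = W) on D(Y)={1,2,3,4,5,7} D(U)={2,3,4} D(W)={1,3,7}: Y {1,2,3,4,5,7}->{1,3,4,5}; W {1,3,7}->{3,7}
Constraint 2 (U + W = Y) on D(U)={2,3,4} D(W)={3,7} D(Y)={1,3,4,5}: U {2,3,4}->{2}; W {3,7}->{3}; Y {1,3,4,5}->{5}
Constraint 3 (W != U) on D(W)={3} D(U)={2}: no change
Constraint 4 (Y + U = W) on D(Y)={5} D(U)={2} D(W)={3}: Y {5}->{}; U {2}->{}; W {3}->{}
So after all 4 constraints: D(U) = {}

Answer: {}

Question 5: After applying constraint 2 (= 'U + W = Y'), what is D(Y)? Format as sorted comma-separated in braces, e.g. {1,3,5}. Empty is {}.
Constraint 1 (Y + U = W) on D(Y)={1,2,3,4,5,7} D(U)={2,3,4} D(W)={1,3,7}: Y {1,2,3,4,5,7}->{1,3,4,5}; W {1,3,7}->{3,7}
Constraint 2 (U + W = Y) on D(U)={2,3,4} D(W)={3,7} D(Y)={1,3,4,5}: U {2,3,4}->{2}; W {3,7}->{3}; Y {1,3,4,5}->{5}
So after constraint 2: D(Y) = {5}

Answer: {5}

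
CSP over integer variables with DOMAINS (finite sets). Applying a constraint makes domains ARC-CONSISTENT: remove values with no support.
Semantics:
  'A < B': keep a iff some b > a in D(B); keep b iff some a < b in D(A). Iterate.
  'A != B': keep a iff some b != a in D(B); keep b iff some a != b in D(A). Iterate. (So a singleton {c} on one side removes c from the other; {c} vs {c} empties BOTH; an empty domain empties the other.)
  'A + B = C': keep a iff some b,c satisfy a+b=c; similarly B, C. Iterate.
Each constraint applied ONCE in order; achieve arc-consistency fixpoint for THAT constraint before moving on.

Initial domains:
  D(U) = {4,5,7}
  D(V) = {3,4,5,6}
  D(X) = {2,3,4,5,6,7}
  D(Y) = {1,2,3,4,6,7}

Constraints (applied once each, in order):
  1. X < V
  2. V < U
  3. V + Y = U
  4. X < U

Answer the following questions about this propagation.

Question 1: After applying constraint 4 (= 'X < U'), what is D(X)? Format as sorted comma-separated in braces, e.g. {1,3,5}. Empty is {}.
Answer: {2,3,4,5}

Derivation:
Constraint 1 (X < V) on D(X)={2,3,4,5,6,7} D(V)={3,4,5,6}: X {2,3,4,5,6,7}->{2,3,4,5}
Constraint 2 (V < U) on D(V)={3,4,5,6} D(U)={4,5,7}: no change
Constraint 3 (V + Y = U) on D(V)={3,4,5,6} D(Y)={1,2,3,4,6,7} D(U)={4,5,7}: Y {1,2,3,4,6,7}->{1,2,3,4}
Constraint 4 (X < U) on D(X)={2,3,4,5} D(U)={4,5,7}: no change
So after constraint 4: D(X) = {2,3,4,5}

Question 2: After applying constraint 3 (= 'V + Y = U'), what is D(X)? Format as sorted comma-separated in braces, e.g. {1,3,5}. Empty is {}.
Constraint 1 (X < V) on D(X)={2,3,4,5,6,7} D(V)={3,4,5,6}: X {2,3,4,5,6,7}->{2,3,4,5}
Constraint 2 (V < U) on D(V)={3,4,5,6} D(U)={4,5,7}: no change
Constraint 3 (V + Y = U) on D(V)={3,4,5,6} D(Y)={1,2,3,4,6,7} D(U)={4,5,7}: Y {1,2,3,4,6,7}->{1,2,3,4}
So after constraint 3: D(X) = {2,3,4,5}

Answer: {2,3,4,5}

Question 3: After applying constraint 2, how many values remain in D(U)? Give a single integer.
Answer: 3

Derivation:
Constraint 1 (X < V) on D(X)={2,3,4,5,6,7} D(V)={3,4,5,6}: X {2,3,4,5,6,7}->{2,3,4,5}
Constraint 2 (V < U) on D(V)={3,4,5,6} D(U)={4,5,7}: no change
So after constraint 2: D(U)={4,5,7}, size = 3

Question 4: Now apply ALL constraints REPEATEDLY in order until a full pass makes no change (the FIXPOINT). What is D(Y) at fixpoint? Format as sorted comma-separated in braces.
Answer: {1,2,3,4}

Derivation:
pass 0 (initial): D(Y)={1,2,3,4,6,7}
pass 1: X {2,3,4,5,6,7}->{2,3,4,5}; Y {1,2,3,4,6,7}->{1,2,3,4}
pass 2: no change
Fixpoint after 2 passes: D(Y) = {1,2,3,4}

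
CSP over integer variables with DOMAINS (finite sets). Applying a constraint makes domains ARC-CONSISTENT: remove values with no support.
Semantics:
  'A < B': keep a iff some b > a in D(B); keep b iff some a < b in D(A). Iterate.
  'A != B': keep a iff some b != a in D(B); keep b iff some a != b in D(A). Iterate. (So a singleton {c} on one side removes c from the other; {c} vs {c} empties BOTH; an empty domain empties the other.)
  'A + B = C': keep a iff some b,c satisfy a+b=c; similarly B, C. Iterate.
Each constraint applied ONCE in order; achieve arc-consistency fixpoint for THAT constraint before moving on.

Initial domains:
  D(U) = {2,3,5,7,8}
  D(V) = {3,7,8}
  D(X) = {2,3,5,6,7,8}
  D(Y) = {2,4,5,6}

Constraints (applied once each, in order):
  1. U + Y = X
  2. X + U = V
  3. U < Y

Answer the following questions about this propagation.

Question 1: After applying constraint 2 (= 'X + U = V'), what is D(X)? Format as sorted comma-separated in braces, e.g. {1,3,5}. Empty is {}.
Answer: {5,6}

Derivation:
Constraint 1 (U + Y = X) on D(U)={2,3,5,7,8} D(Y)={2,4,5,6} D(X)={2,3,5,6,7,8}: U {2,3,5,7,8}->{2,3,5}; X {2,3,5,6,7,8}->{5,6,7,8}
Constraint 2 (X + U = V) on D(X)={5,6,7,8} D(U)={2,3,5} D(V)={3,7,8}: X {5,6,7,8}->{5,6}; U {2,3,5}->{2,3}; V {3,7,8}->{7,8}
So after constraint 2: D(X) = {5,6}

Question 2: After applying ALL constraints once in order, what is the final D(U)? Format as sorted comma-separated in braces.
Answer: {2,3}

Derivation:
Constraint 1 (U + Y = X) on D(U)={2,3,5,7,8} D(Y)={2,4,5,6} D(X)={2,3,5,6,7,8}: U {2,3,5,7,8}->{2,3,5}; X {2,3,5,6,7,8}->{5,6,7,8}
Constraint 2 (X + U = V) on D(X)={5,6,7,8} D(U)={2,3,5} D(V)={3,7,8}: X {5,6,7,8}->{5,6}; U {2,3,5}->{2,3}; V {3,7,8}->{7,8}
Constraint 3 (U < Y) on D(U)={2,3} D(Y)={2,4,5,6}: Y {2,4,5,6}->{4,5,6}
So after all 3 constraints: D(U) = {2,3}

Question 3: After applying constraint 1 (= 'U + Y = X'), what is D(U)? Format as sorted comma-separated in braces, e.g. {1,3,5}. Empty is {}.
Answer: {2,3,5}

Derivation:
Constraint 1 (U + Y = X) on D(U)={2,3,5,7,8} D(Y)={2,4,5,6} D(X)={2,3,5,6,7,8}: U {2,3,5,7,8}->{2,3,5}; X {2,3,5,6,7,8}->{5,6,7,8}
So after constraint 1: D(U) = {2,3,5}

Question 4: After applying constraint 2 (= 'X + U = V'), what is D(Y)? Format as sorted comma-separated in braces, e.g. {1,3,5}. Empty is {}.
Answer: {2,4,5,6}

Derivation:
Constraint 1 (U + Y = X) on D(U)={2,3,5,7,8} D(Y)={2,4,5,6} D(X)={2,3,5,6,7,8}: U {2,3,5,7,8}->{2,3,5}; X {2,3,5,6,7,8}->{5,6,7,8}
Constraint 2 (X + U = V) on D(X)={5,6,7,8} D(U)={2,3,5} D(V)={3,7,8}: X {5,6,7,8}->{5,6}; U {2,3,5}->{2,3}; V {3,7,8}->{7,8}
So after constraint 2: D(Y) = {2,4,5,6}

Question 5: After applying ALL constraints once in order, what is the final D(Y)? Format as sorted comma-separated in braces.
Constraint 1 (U + Y = X) on D(U)={2,3,5,7,8} D(Y)={2,4,5,6} D(X)={2,3,5,6,7,8}: U {2,3,5,7,8}->{2,3,5}; X {2,3,5,6,7,8}->{5,6,7,8}
Constraint 2 (X + U = V) on D(X)={5,6,7,8} D(U)={2,3,5} D(V)={3,7,8}: X {5,6,7,8}->{5,6}; U {2,3,5}->{2,3}; V {3,7,8}->{7,8}
Constraint 3 (U < Y) on D(U)={2,3} D(Y)={2,4,5,6}: Y {2,4,5,6}->{4,5,6}
So after all 3 constraints: D(Y) = {4,5,6}

Answer: {4,5,6}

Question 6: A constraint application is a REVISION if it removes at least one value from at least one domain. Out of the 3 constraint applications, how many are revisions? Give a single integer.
Constraint 1 (U + Y = X) on D(U)={2,3,5,7,8} D(Y)={2,4,5,6} D(X)={2,3,5,6,7,8}: U {2,3,5,7,8}->{2,3,5}; X {2,3,5,6,7,8}->{5,6,7,8} => REVISION
Constraint 2 (X + U = V) on D(X)={5,6,7,8} D(U)={2,3,5} D(V)={3,7,8}: X {5,6,7,8}->{5,6}; U {2,3,5}->{2,3}; V {3,7,8}->{7,8} => REVISION
Constraint 3 (U < Y) on D(U)={2,3} D(Y)={2,4,5,6}: Y {2,4,5,6}->{4,5,6} => REVISION
Total revisions = 3

Answer: 3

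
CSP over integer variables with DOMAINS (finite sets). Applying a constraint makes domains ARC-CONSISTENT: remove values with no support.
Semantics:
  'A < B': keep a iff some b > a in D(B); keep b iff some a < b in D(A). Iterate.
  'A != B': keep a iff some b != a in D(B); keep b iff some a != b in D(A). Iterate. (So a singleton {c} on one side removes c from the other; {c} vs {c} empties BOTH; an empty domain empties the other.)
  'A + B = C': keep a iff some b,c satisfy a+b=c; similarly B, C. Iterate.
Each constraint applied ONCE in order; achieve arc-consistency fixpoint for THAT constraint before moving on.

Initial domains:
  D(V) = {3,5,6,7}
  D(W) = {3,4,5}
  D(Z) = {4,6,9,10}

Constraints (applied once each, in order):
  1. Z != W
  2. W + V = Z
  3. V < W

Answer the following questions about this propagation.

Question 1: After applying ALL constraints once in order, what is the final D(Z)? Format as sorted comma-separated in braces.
Constraint 1 (Z != W) on D(Z)={4,6,9,10} D(W)={3,4,5}: no change
Constraint 2 (W + V = Z) on D(W)={3,4,5} D(V)={3,5,6,7} D(Z)={4,6,9,10}: Z {4,6,9,10}->{6,9,10}
Constraint 3 (V < W) on D(V)={3,5,6,7} D(W)={3,4,5}: V {3,5,6,7}->{3}; W {3,4,5}->{4,5}
So after all 3 constraints: D(Z) = {6,9,10}

Answer: {6,9,10}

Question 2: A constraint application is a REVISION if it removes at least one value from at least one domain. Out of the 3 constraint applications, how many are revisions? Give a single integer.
Constraint 1 (Z != W) on D(Z)={4,6,9,10} D(W)={3,4,5}: no change => not a revision
Constraint 2 (W + V = Z) on D(W)={3,4,5} D(V)={3,5,6,7} D(Z)={4,6,9,10}: Z {4,6,9,10}->{6,9,10} => REVISION
Constraint 3 (V < W) on D(V)={3,5,6,7} D(W)={3,4,5}: V {3,5,6,7}->{3}; W {3,4,5}->{4,5} => REVISION
Total revisions = 2

Answer: 2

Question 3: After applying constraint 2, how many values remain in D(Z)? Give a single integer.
Answer: 3

Derivation:
Constraint 1 (Z != W) on D(Z)={4,6,9,10} D(W)={3,4,5}: no change
Constraint 2 (W + V = Z) on D(W)={3,4,5} D(V)={3,5,6,7} D(Z)={4,6,9,10}: Z {4,6,9,10}->{6,9,10}
So after constraint 2: D(Z)={6,9,10}, size = 3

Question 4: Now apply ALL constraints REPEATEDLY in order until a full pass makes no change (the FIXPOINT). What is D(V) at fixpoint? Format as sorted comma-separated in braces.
pass 0 (initial): D(V)={3,5,6,7}
pass 1: V {3,5,6,7}->{3}; W {3,4,5}->{4,5}; Z {4,6,9,10}->{6,9,10}
pass 2: V {3}->{}; W {4,5}->{}; Z {6,9,10}->{}
pass 3: no change
Fixpoint after 3 passes: D(V) = {}

Answer: {}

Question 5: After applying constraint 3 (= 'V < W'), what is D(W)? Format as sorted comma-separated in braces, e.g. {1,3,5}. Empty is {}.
Constraint 1 (Z != W) on D(Z)={4,6,9,10} D(W)={3,4,5}: no change
Constraint 2 (W + V = Z) on D(W)={3,4,5} D(V)={3,5,6,7} D(Z)={4,6,9,10}: Z {4,6,9,10}->{6,9,10}
Constraint 3 (V < W) on D(V)={3,5,6,7} D(W)={3,4,5}: V {3,5,6,7}->{3}; W {3,4,5}->{4,5}
So after constraint 3: D(W) = {4,5}

Answer: {4,5}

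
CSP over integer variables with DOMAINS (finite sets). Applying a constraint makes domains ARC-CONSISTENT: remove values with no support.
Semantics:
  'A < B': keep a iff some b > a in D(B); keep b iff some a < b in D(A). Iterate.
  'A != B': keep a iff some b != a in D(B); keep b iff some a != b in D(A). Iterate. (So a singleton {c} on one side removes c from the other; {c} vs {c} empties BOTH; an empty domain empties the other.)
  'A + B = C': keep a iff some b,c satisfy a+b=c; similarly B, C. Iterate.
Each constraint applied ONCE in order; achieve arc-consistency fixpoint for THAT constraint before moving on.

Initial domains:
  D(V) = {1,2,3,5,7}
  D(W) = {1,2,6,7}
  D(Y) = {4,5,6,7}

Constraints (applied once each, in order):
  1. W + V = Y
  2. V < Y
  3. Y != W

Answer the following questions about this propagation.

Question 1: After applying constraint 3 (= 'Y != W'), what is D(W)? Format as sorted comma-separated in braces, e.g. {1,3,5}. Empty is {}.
Answer: {1,2,6}

Derivation:
Constraint 1 (W + V = Y) on D(W)={1,2,6,7} D(V)={1,2,3,5,7} D(Y)={4,5,6,7}: W {1,2,6,7}->{1,2,6}; V {1,2,3,5,7}->{1,2,3,5}
Constraint 2 (V < Y) on D(V)={1,2,3,5} D(Y)={4,5,6,7}: no change
Constraint 3 (Y != W) on D(Y)={4,5,6,7} D(W)={1,2,6}: no change
So after constraint 3: D(W) = {1,2,6}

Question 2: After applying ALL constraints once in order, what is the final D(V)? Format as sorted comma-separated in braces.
Answer: {1,2,3,5}

Derivation:
Constraint 1 (W + V = Y) on D(W)={1,2,6,7} D(V)={1,2,3,5,7} D(Y)={4,5,6,7}: W {1,2,6,7}->{1,2,6}; V {1,2,3,5,7}->{1,2,3,5}
Constraint 2 (V < Y) on D(V)={1,2,3,5} D(Y)={4,5,6,7}: no change
Constraint 3 (Y != W) on D(Y)={4,5,6,7} D(W)={1,2,6}: no change
So after all 3 constraints: D(V) = {1,2,3,5}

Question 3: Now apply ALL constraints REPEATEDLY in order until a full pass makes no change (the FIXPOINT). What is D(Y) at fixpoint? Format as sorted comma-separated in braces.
Answer: {4,5,6,7}

Derivation:
pass 0 (initial): D(Y)={4,5,6,7}
pass 1: V {1,2,3,5,7}->{1,2,3,5}; W {1,2,6,7}->{1,2,6}
pass 2: no change
Fixpoint after 2 passes: D(Y) = {4,5,6,7}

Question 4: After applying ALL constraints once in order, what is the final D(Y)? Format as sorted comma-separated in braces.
Constraint 1 (W + V = Y) on D(W)={1,2,6,7} D(V)={1,2,3,5,7} D(Y)={4,5,6,7}: W {1,2,6,7}->{1,2,6}; V {1,2,3,5,7}->{1,2,3,5}
Constraint 2 (V < Y) on D(V)={1,2,3,5} D(Y)={4,5,6,7}: no change
Constraint 3 (Y != W) on D(Y)={4,5,6,7} D(W)={1,2,6}: no change
So after all 3 constraints: D(Y) = {4,5,6,7}

Answer: {4,5,6,7}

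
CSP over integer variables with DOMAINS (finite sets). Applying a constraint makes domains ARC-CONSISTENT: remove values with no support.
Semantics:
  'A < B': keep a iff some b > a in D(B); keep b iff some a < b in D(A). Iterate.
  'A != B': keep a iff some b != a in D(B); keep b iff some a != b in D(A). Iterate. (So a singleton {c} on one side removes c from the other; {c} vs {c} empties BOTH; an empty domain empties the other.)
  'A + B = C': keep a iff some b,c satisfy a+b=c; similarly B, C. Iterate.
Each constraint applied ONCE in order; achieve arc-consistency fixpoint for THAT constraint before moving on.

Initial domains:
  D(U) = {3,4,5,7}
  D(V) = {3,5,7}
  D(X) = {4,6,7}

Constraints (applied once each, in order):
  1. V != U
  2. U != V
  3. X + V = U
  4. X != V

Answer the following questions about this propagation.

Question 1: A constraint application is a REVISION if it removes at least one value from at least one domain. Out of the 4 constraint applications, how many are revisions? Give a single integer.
Answer: 1

Derivation:
Constraint 1 (V != U) on D(V)={3,5,7} D(U)={3,4,5,7}: no change => not a revision
Constraint 2 (U != V) on D(U)={3,4,5,7} D(V)={3,5,7}: no change => not a revision
Constraint 3 (X + V = U) on D(X)={4,6,7} D(V)={3,5,7} D(U)={3,4,5,7}: X {4,6,7}->{4}; V {3,5,7}->{3}; U {3,4,5,7}->{7} => REVISION
Constraint 4 (X != V) on D(X)={4} D(V)={3}: no change => not a revision
Total revisions = 1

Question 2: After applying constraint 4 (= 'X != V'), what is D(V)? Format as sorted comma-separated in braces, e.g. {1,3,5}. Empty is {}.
Answer: {3}

Derivation:
Constraint 1 (V != U) on D(V)={3,5,7} D(U)={3,4,5,7}: no change
Constraint 2 (U != V) on D(U)={3,4,5,7} D(V)={3,5,7}: no change
Constraint 3 (X + V = U) on D(X)={4,6,7} D(V)={3,5,7} D(U)={3,4,5,7}: X {4,6,7}->{4}; V {3,5,7}->{3}; U {3,4,5,7}->{7}
Constraint 4 (X != V) on D(X)={4} D(V)={3}: no change
So after constraint 4: D(V) = {3}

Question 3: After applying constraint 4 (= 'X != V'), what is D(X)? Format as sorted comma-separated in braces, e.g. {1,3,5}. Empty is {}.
Constraint 1 (V != U) on D(V)={3,5,7} D(U)={3,4,5,7}: no change
Constraint 2 (U != V) on D(U)={3,4,5,7} D(V)={3,5,7}: no change
Constraint 3 (X + V = U) on D(X)={4,6,7} D(V)={3,5,7} D(U)={3,4,5,7}: X {4,6,7}->{4}; V {3,5,7}->{3}; U {3,4,5,7}->{7}
Constraint 4 (X != V) on D(X)={4} D(V)={3}: no change
So after constraint 4: D(X) = {4}

Answer: {4}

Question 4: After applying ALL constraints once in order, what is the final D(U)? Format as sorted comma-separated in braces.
Answer: {7}

Derivation:
Constraint 1 (V != U) on D(V)={3,5,7} D(U)={3,4,5,7}: no change
Constraint 2 (U != V) on D(U)={3,4,5,7} D(V)={3,5,7}: no change
Constraint 3 (X + V = U) on D(X)={4,6,7} D(V)={3,5,7} D(U)={3,4,5,7}: X {4,6,7}->{4}; V {3,5,7}->{3}; U {3,4,5,7}->{7}
Constraint 4 (X != V) on D(X)={4} D(V)={3}: no change
So after all 4 constraints: D(U) = {7}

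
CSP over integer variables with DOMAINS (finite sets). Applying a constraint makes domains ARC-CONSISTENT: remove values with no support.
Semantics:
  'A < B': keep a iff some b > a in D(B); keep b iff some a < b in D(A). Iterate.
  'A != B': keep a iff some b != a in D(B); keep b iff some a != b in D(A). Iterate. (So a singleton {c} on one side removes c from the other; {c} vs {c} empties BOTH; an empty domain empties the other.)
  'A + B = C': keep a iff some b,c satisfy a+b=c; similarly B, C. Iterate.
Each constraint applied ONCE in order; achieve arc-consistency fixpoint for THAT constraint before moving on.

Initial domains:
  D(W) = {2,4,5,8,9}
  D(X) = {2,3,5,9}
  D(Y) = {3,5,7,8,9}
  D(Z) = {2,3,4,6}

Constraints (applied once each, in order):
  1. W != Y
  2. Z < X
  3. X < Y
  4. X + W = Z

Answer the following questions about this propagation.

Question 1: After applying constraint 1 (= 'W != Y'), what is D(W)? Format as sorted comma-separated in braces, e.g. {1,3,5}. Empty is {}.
Answer: {2,4,5,8,9}

Derivation:
Constraint 1 (W != Y) on D(W)={2,4,5,8,9} D(Y)={3,5,7,8,9}: no change
So after constraint 1: D(W) = {2,4,5,8,9}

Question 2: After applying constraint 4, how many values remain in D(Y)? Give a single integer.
Answer: 4

Derivation:
Constraint 1 (W != Y) on D(W)={2,4,5,8,9} D(Y)={3,5,7,8,9}: no change
Constraint 2 (Z < X) on D(Z)={2,3,4,6} D(X)={2,3,5,9}: X {2,3,5,9}->{3,5,9}
Constraint 3 (X < Y) on D(X)={3,5,9} D(Y)={3,5,7,8,9}: X {3,5,9}->{3,5}; Y {3,5,7,8,9}->{5,7,8,9}
Constraint 4 (X + W = Z) on D(X)={3,5} D(W)={2,4,5,8,9} D(Z)={2,3,4,6}: X {3,5}->{}; W {2,4,5,8,9}->{}; Z {2,3,4,6}->{}
So after constraint 4: D(Y)={5,7,8,9}, size = 4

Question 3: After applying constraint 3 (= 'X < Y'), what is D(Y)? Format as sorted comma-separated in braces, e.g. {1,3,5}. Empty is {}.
Constraint 1 (W != Y) on D(W)={2,4,5,8,9} D(Y)={3,5,7,8,9}: no change
Constraint 2 (Z < X) on D(Z)={2,3,4,6} D(X)={2,3,5,9}: X {2,3,5,9}->{3,5,9}
Constraint 3 (X < Y) on D(X)={3,5,9} D(Y)={3,5,7,8,9}: X {3,5,9}->{3,5}; Y {3,5,7,8,9}->{5,7,8,9}
So after constraint 3: D(Y) = {5,7,8,9}

Answer: {5,7,8,9}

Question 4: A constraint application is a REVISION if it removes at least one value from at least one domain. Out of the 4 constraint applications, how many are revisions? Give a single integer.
Constraint 1 (W != Y) on D(W)={2,4,5,8,9} D(Y)={3,5,7,8,9}: no change => not a revision
Constraint 2 (Z < X) on D(Z)={2,3,4,6} D(X)={2,3,5,9}: X {2,3,5,9}->{3,5,9} => REVISION
Constraint 3 (X < Y) on D(X)={3,5,9} D(Y)={3,5,7,8,9}: X {3,5,9}->{3,5}; Y {3,5,7,8,9}->{5,7,8,9} => REVISION
Constraint 4 (X + W = Z) on D(X)={3,5} D(W)={2,4,5,8,9} D(Z)={2,3,4,6}: X {3,5}->{}; W {2,4,5,8,9}->{}; Z {2,3,4,6}->{} => REVISION
Total revisions = 3

Answer: 3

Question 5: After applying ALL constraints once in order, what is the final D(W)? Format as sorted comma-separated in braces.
Constraint 1 (W != Y) on D(W)={2,4,5,8,9} D(Y)={3,5,7,8,9}: no change
Constraint 2 (Z < X) on D(Z)={2,3,4,6} D(X)={2,3,5,9}: X {2,3,5,9}->{3,5,9}
Constraint 3 (X < Y) on D(X)={3,5,9} D(Y)={3,5,7,8,9}: X {3,5,9}->{3,5}; Y {3,5,7,8,9}->{5,7,8,9}
Constraint 4 (X + W = Z) on D(X)={3,5} D(W)={2,4,5,8,9} D(Z)={2,3,4,6}: X {3,5}->{}; W {2,4,5,8,9}->{}; Z {2,3,4,6}->{}
So after all 4 constraints: D(W) = {}

Answer: {}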